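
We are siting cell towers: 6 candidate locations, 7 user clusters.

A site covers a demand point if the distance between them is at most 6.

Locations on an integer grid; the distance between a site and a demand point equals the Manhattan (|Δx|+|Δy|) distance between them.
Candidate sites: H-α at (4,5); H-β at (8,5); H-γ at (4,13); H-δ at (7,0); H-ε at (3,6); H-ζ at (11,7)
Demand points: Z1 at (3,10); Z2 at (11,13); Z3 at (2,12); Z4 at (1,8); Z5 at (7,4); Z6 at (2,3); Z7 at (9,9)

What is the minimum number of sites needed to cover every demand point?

Coverage sets (demand points within 6 of each site):
  H-α: {Z1, Z4, Z5, Z6}
  H-β: {Z5, Z7}
  H-γ: {Z1, Z3}
  H-δ: {Z5}
  H-ε: {Z1, Z4, Z5, Z6}
  H-ζ: {Z2, Z7}
No 2 sites suffice: every size-2 union leaves at least one demand point uncovered.
But {H-α, H-γ, H-ζ} covers everything, so the minimum is 3.

3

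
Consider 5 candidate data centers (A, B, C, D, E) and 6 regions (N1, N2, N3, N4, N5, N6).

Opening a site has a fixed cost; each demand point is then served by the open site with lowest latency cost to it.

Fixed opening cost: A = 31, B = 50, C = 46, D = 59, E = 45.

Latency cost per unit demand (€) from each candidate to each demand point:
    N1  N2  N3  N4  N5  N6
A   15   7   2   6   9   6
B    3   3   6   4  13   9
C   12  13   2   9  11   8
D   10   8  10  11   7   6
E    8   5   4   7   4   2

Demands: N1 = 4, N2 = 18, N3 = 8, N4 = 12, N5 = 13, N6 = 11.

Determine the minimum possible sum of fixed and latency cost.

315

Open {B, E}: assign each demand point to its cheapest open site.
  N1→B 4×3=12, N2→B 18×3=54, N3→E 8×4=32, N4→B 12×4=48, N5→E 13×4=52, N6→E 11×2=22
  latency cost 220, fixed 95 → total 315.
Compare {A, B, E}: latency cost 204 + fixed 126 = 330.
Compare {B, C, E}: latency cost 204 + fixed 141 = 345.
Compare {E}: latency cost 312 + fixed 45 = 357.
All other subsets cost ≥ 330. Minimum total cost: 315.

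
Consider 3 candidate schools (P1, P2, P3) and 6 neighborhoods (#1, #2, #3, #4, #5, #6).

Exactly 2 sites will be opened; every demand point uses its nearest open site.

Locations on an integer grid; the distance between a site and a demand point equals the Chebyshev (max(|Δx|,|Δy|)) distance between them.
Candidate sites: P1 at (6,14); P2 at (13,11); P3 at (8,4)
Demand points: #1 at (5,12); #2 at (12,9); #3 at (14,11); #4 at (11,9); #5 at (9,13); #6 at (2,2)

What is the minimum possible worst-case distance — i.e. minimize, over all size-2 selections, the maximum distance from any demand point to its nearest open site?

7

Open {P1, P3}.
  Farthest demand point is #3 at distance 7 (to P3); all others are ≤ 7.
With {P2, P3} the worst case is 8.
With {P1, P2} the worst case is 11.
No size-2 selection achieves below 7.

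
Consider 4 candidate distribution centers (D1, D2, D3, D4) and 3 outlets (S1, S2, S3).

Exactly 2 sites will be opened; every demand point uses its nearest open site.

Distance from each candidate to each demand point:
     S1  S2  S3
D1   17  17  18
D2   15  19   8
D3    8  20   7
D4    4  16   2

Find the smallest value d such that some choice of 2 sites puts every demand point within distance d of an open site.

16

Open {D1, D4}.
  Farthest demand point is S2 at distance 16 (to D4); all others are ≤ 16.
With {D2, D4} the worst case is 16.
With {D3, D4} the worst case is 16.
No size-2 selection achieves below 16.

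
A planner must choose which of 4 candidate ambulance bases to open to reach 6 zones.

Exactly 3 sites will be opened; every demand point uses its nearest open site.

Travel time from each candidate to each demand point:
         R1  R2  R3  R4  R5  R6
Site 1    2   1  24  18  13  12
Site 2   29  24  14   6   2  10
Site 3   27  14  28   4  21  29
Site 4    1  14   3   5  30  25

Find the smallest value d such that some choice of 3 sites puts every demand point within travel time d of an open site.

10

Open {Site 1, Site 2, Site 4}.
  Farthest demand point is R6 at travel time 10 (to Site 2); all others are ≤ 10.
With {Site 1, Site 3, Site 4} the worst case is 13.
With {Site 1, Site 2, Site 3} the worst case is 14.
No size-3 selection achieves below 10.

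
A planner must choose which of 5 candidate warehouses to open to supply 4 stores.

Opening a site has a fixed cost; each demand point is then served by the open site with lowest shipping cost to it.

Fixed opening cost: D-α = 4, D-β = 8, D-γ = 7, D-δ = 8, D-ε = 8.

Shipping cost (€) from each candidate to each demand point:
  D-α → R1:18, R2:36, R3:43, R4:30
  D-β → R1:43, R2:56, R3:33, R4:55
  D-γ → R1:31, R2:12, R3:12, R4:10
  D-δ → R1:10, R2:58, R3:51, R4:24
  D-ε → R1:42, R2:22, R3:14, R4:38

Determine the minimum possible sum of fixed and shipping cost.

Open {D-γ, D-δ}: assign each demand point to its cheapest open site.
  R1→D-δ 10, R2→D-γ 12, R3→D-γ 12, R4→D-γ 10
  shipping cost 44, fixed 15 → total 59.
Compare {D-α, D-γ}: shipping cost 52 + fixed 11 = 63.
Compare {D-α, D-γ, D-δ}: shipping cost 44 + fixed 19 = 63.
Compare {D-β, D-γ, D-δ}: shipping cost 44 + fixed 23 = 67.
All other subsets cost ≥ 63. Minimum total cost: 59.

59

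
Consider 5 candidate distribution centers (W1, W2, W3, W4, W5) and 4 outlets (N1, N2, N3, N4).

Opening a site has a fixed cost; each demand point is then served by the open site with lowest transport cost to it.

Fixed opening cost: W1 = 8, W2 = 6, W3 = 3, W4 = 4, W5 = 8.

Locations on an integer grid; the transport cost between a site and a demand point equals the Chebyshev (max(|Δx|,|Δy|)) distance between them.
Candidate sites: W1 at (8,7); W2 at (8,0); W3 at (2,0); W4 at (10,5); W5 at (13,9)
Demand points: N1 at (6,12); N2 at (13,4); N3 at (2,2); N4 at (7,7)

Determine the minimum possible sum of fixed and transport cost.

22

Open {W3, W4}: assign each demand point to its cheapest open site.
  N1→W4 7, N2→W4 3, N3→W3 2, N4→W4 3
  transport cost 15, fixed 7 → total 22.
Compare {W1, W3}: transport cost 13 + fixed 11 = 24.
Compare {W1}: transport cost 17 + fixed 8 = 25.
Compare {W4}: transport cost 21 + fixed 4 = 25.
All other subsets cost ≥ 24. Minimum total cost: 22.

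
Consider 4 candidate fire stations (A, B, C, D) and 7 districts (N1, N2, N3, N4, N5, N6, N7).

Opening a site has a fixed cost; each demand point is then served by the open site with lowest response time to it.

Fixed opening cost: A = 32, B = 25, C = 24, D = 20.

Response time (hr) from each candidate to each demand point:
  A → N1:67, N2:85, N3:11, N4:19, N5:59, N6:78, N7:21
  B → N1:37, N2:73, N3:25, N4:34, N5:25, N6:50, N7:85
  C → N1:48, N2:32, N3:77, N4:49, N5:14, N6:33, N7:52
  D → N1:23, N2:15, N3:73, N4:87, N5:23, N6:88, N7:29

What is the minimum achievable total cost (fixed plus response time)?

212

Open {A, C, D}: assign each demand point to its cheapest open site.
  N1→D 23, N2→D 15, N3→A 11, N4→A 19, N5→C 14, N6→C 33, N7→A 21
  response time 136, fixed 76 → total 212.
Compare {A, C}: response time 178 + fixed 56 = 234.
Compare {A, B, C, D}: response time 136 + fixed 101 = 237.
Compare {A, B, D}: response time 162 + fixed 77 = 239.
All other subsets cost ≥ 234. Minimum total cost: 212.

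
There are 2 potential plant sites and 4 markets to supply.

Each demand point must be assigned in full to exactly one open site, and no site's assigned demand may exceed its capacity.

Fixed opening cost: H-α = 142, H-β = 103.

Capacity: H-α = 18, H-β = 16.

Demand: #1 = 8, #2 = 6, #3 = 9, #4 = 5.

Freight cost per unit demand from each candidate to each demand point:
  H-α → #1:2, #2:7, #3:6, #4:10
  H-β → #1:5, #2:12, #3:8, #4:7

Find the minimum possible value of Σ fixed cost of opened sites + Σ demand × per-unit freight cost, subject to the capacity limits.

410

Open {H-α, H-β}; cheapest assignment that respects the capacities:
  H-α (cap 18, load 14): #1, #2 — cost 8×2 + 6×7 = 58
  H-β (cap 16, load 14): #3, #4 — cost 9×8 + 5×7 = 107
  Shipping 165, fixed 245 → total 410.
  Any other capacity-feasible assignment to {H-α, H-β} ships for at least 165.
Total demand is 28 and no other set of sites has combined capacity ≥ 28, so {H-α, H-β} is the only feasible choice of open sites. Minimum: 410.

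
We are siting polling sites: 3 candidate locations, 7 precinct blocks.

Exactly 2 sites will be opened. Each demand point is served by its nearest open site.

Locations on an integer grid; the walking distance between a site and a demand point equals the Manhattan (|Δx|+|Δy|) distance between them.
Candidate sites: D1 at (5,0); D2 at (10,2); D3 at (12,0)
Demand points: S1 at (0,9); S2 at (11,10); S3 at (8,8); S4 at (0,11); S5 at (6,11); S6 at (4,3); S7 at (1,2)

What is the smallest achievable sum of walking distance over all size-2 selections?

Open {D1, D2}.
  S1→D1 14, S2→D2 9, S3→D2 8, S4→D1 16, S5→D1 12, S6→D1 4, S7→D1 6  ⇒ total 69.
Compare {D1, D3}: total 74.
Compare {D2, D3}: total 82.

69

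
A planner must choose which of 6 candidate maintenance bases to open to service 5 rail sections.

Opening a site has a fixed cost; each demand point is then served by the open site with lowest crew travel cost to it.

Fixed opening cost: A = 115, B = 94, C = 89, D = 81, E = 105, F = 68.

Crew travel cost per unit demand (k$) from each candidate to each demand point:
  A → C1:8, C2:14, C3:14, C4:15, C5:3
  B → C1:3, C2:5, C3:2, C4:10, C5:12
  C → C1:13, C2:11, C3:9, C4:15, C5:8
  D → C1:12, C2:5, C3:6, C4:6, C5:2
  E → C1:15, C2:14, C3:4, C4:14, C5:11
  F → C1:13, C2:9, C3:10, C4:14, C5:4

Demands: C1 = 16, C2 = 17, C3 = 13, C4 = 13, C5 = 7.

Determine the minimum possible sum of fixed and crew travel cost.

Open {B, D}: assign each demand point to its cheapest open site.
  C1→B 16×3=48, C2→B 17×5=85, C3→B 13×2=26, C4→D 13×6=78, C5→D 7×2=14
  crew travel cost 251, fixed 175 → total 426.
Compare {B}: crew travel cost 373 + fixed 94 = 467.
Compare {B, F}: crew travel cost 317 + fixed 162 = 479.
Compare {B, D, F}: crew travel cost 251 + fixed 243 = 494.
All other subsets cost ≥ 467. Minimum total cost: 426.

426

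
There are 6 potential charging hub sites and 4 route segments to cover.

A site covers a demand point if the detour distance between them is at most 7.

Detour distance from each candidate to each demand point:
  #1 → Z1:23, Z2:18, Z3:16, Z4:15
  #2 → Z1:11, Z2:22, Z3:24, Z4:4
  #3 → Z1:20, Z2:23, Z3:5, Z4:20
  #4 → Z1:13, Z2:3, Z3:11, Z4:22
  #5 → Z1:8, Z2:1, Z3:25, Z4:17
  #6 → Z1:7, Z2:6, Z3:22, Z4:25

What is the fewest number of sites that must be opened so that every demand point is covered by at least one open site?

3

Coverage sets (demand points within 7 of each site):
  #1: {}
  #2: {Z4}
  #3: {Z3}
  #4: {Z2}
  #5: {Z2}
  #6: {Z1, Z2}
No 2 sites suffice: every size-2 union leaves at least one demand point uncovered.
But {#2, #3, #6} covers everything, so the minimum is 3.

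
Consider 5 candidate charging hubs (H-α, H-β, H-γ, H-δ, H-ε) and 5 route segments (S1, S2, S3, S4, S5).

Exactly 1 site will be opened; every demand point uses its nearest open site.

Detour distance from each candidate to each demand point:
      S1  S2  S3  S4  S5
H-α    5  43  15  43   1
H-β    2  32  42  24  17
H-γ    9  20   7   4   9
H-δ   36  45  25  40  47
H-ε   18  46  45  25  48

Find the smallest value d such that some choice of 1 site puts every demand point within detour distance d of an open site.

Open {H-γ}.
  Farthest demand point is S2 at detour distance 20 (to H-γ); all others are ≤ 20.
With {H-β} the worst case is 42.
With {H-α} the worst case is 43.
No size-1 selection achieves below 20.

20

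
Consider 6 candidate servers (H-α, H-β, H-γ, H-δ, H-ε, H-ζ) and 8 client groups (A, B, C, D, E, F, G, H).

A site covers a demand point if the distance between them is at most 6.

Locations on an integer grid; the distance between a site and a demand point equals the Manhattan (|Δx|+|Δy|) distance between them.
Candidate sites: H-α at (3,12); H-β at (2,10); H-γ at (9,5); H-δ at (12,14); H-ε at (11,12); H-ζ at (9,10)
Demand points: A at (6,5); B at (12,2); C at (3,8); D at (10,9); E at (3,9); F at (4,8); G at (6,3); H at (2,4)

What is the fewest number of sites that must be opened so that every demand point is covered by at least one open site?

Coverage sets (demand points within 6 of each site):
  H-α: {C, E, F}
  H-β: {C, E, F, H}
  H-γ: {A, B, D, G}
  H-δ: {}
  H-ε: {D}
  H-ζ: {D}
No single site covers all 8 demand points.
But {H-β, H-γ} covers everything, so the minimum is 2.

2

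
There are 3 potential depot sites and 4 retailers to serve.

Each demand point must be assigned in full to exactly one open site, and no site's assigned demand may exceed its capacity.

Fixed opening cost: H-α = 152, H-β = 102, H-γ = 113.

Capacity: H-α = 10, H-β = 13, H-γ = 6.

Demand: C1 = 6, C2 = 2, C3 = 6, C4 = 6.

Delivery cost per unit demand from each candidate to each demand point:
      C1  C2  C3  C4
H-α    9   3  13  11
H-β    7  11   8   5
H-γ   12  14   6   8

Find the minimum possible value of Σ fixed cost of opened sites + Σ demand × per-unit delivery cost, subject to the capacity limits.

392

Open {H-α, H-β}; cheapest assignment that respects the capacities:
  H-α (cap 10, load 8): C1, C2 — cost 6×9 + 2×3 = 60
  H-β (cap 13, load 12): C3, C4 — cost 6×8 + 6×5 = 78
  Shipping 138, fixed 254 → total 392.
  Any other capacity-feasible assignment to {H-α, H-β} ships for at least 138.
Compare {H-α, H-β, H-γ}: its best feasible assignment gives total 481.
Every other set of open sites that can feasibly serve all demand totals ≥ 481 even under its best assignment. Minimum: 392.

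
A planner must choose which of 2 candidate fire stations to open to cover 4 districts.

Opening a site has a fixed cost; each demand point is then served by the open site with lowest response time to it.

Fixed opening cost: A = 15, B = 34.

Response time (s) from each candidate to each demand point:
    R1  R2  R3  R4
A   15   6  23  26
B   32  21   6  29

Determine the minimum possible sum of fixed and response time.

85

Open {A}: assign each demand point to its cheapest open site.
  R1→A 15, R2→A 6, R3→A 23, R4→A 26
  response time 70, fixed 15 → total 85.
Compare {A, B}: response time 53 + fixed 49 = 102.
Compare {B}: response time 88 + fixed 34 = 122.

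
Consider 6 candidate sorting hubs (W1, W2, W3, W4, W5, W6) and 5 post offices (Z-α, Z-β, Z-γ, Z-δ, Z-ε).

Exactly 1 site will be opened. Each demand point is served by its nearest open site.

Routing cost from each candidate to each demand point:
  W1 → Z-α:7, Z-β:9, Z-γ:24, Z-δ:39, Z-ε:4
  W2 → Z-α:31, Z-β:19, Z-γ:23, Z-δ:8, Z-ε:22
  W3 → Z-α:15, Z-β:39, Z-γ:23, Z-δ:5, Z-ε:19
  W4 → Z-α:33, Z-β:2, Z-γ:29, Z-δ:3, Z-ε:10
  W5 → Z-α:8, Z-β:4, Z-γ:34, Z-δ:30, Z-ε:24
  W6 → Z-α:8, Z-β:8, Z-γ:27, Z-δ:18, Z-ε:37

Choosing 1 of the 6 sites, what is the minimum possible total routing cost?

77

Open {W4}.
  Z-α→W4 33, Z-β→W4 2, Z-γ→W4 29, Z-δ→W4 3, Z-ε→W4 10  ⇒ total 77.
Compare {W1}: total 83.
Compare {W6}: total 98.
No size-1 selection does better; minimum is 77.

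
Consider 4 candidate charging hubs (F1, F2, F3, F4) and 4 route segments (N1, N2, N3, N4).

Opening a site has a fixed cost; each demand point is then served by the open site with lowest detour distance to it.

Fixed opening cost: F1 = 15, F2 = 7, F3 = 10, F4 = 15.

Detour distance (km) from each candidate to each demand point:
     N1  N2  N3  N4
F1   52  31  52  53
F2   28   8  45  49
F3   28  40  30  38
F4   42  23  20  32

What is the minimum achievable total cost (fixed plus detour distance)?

110

Open {F2, F4}: assign each demand point to its cheapest open site.
  N1→F2 28, N2→F2 8, N3→F4 20, N4→F4 32
  detour distance 88, fixed 22 → total 110.
Compare {F2, F3, F4}: detour distance 88 + fixed 32 = 120.
Compare {F2, F3}: detour distance 104 + fixed 17 = 121.
Compare {F1, F2, F4}: detour distance 88 + fixed 37 = 125.
All other subsets cost ≥ 120. Minimum total cost: 110.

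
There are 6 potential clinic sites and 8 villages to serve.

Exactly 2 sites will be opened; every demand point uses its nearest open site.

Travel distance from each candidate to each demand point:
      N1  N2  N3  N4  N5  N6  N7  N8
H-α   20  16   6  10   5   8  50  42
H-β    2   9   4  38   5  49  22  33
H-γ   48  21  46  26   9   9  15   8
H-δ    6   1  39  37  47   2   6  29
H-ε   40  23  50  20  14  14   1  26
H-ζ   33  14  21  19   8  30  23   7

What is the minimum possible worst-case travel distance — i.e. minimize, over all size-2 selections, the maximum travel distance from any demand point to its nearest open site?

Open {H-α, H-γ}.
  Farthest demand point is N1 at travel distance 20 (to H-α); all others are ≤ 20.
With {H-δ, H-ζ} the worst case is 21.
With {H-α, H-ζ} the worst case is 23.
No size-2 selection achieves below 20.

20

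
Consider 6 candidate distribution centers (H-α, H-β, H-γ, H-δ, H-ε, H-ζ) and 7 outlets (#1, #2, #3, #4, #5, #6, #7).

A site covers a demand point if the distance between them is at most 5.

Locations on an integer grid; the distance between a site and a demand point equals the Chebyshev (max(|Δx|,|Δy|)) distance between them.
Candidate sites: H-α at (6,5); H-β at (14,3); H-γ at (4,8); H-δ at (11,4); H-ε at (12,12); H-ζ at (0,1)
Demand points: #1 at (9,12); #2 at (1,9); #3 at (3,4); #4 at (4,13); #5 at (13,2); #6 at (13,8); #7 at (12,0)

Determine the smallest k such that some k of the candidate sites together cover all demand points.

2

Coverage sets (demand points within 5 of each site):
  H-α: {#2, #3}
  H-β: {#5, #6, #7}
  H-γ: {#1, #2, #3, #4}
  H-δ: {#5, #6, #7}
  H-ε: {#1, #6}
  H-ζ: {#3}
No single site covers all 7 demand points.
But {H-β, H-γ} covers everything, so the minimum is 2.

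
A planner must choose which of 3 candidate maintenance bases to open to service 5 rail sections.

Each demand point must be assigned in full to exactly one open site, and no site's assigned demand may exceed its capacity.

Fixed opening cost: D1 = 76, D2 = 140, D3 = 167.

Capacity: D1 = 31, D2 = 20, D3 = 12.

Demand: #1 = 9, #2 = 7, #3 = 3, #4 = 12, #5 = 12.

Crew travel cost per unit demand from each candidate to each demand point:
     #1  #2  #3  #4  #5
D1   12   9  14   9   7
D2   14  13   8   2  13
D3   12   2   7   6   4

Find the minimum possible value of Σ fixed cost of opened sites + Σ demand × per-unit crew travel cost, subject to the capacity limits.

Open {D1, D2}; cheapest assignment that respects the capacities:
  D1 (cap 31, load 28): #1, #2, #5 — cost 9×12 + 7×9 + 12×7 = 255
  D2 (cap 20, load 15): #3, #4 — cost 3×8 + 12×2 = 48
  Shipping 303, fixed 216 → total 519.
  Any other capacity-feasible assignment to {D1, D2} ships for at least 303.
Compare {D1, D3}: its best feasible assignment gives total 612.
Compare {D1, D2, D3}: its best feasible assignment gives total 634.
Every other set of open sites that can feasibly serve all demand totals ≥ 612 even under its best assignment. Minimum: 519.

519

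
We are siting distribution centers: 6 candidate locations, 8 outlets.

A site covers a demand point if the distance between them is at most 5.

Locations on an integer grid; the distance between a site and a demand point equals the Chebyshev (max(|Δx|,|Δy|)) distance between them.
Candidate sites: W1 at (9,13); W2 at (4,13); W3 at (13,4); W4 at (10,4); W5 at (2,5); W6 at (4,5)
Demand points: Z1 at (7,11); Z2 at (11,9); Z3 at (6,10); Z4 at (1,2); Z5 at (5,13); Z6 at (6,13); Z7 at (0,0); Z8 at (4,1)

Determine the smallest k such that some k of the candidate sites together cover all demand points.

Coverage sets (demand points within 5 of each site):
  W1: {Z1, Z2, Z3, Z5, Z6}
  W2: {Z1, Z3, Z5, Z6}
  W3: {Z2}
  W4: {Z2}
  W5: {Z3, Z4, Z7, Z8}
  W6: {Z3, Z4, Z7, Z8}
No single site covers all 8 demand points.
But {W1, W5} covers everything, so the minimum is 2.

2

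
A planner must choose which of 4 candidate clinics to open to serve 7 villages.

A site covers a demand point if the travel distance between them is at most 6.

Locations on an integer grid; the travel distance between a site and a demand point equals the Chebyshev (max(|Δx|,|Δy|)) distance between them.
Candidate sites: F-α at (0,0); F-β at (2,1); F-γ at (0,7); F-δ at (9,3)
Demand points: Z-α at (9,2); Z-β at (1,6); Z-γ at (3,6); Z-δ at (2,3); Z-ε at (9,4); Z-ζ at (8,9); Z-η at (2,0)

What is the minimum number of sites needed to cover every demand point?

2

Coverage sets (demand points within 6 of each site):
  F-α: {Z-β, Z-γ, Z-δ, Z-η}
  F-β: {Z-β, Z-γ, Z-δ, Z-η}
  F-γ: {Z-β, Z-γ, Z-δ}
  F-δ: {Z-α, Z-γ, Z-ε, Z-ζ}
No single site covers all 7 demand points.
But {F-α, F-δ} covers everything, so the minimum is 2.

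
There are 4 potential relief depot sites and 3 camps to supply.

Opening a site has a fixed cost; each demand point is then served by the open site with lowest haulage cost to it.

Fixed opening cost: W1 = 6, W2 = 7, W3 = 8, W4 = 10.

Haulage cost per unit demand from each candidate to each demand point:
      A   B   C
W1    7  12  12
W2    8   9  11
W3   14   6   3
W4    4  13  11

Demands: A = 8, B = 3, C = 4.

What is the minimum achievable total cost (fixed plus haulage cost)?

Open {W3, W4}: assign each demand point to its cheapest open site.
  A→W4 8×4=32, B→W3 3×6=18, C→W3 4×3=12
  haulage cost 62, fixed 18 → total 80.
Compare {W1, W3, W4}: haulage cost 62 + fixed 24 = 86.
Compare {W2, W3, W4}: haulage cost 62 + fixed 25 = 87.
Compare {W1, W2, W3, W4}: haulage cost 62 + fixed 31 = 93.
All other subsets cost ≥ 86. Minimum total cost: 80.

80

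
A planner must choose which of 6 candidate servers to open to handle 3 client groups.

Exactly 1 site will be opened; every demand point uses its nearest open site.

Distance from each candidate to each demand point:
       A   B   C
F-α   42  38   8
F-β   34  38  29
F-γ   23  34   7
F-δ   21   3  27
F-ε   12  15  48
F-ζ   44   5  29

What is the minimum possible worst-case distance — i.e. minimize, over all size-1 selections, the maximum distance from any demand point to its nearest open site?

Open {F-δ}.
  Farthest demand point is C at distance 27 (to F-δ); all others are ≤ 27.
With {F-γ} the worst case is 34.
With {F-β} the worst case is 38.
No size-1 selection achieves below 27.

27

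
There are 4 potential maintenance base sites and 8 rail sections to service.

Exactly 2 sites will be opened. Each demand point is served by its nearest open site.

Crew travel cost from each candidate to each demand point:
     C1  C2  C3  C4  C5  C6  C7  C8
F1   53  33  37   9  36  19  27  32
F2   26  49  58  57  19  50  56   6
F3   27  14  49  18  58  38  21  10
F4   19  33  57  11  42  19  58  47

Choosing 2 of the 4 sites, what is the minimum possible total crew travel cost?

Open {F1, F3}.
  C1→F3 27, C2→F3 14, C3→F1 37, C4→F1 9, C5→F1 36, C6→F1 19, C7→F3 21, C8→F3 10  ⇒ total 173.
Compare {F1, F2}: total 176.
Compare {F3, F4}: total 185.
No size-2 selection does better; minimum is 173.

173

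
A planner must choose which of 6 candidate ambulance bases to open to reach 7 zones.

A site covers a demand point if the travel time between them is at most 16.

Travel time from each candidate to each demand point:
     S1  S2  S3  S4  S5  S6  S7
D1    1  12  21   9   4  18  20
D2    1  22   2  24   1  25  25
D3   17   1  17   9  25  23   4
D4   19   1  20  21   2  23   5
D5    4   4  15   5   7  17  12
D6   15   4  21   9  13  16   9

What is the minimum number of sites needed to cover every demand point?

2

Coverage sets (demand points within 16 of each site):
  D1: {S1, S2, S4, S5}
  D2: {S1, S3, S5}
  D3: {S2, S4, S7}
  D4: {S2, S5, S7}
  D5: {S1, S2, S3, S4, S5, S7}
  D6: {S1, S2, S4, S5, S6, S7}
No single site covers all 7 demand points.
But {D2, D6} covers everything, so the minimum is 2.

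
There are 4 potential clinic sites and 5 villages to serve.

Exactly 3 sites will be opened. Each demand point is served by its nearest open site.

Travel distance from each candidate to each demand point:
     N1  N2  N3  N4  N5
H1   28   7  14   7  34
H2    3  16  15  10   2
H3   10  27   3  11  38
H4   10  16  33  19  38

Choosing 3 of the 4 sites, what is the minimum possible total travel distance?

22

Open {H1, H2, H3}.
  N1→H2 3, N2→H1 7, N3→H3 3, N4→H1 7, N5→H2 2  ⇒ total 22.
Compare {H1, H2, H4}: total 33.
Compare {H2, H3, H4}: total 34.
No size-3 selection does better; minimum is 22.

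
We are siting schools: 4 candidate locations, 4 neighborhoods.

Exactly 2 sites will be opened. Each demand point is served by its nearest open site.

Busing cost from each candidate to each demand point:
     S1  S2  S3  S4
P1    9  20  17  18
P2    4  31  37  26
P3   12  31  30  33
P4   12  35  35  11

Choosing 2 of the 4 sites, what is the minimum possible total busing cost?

Open {P1, P4}.
  S1→P1 9, S2→P1 20, S3→P1 17, S4→P4 11  ⇒ total 57.
Compare {P1, P2}: total 59.
Compare {P1, P3}: total 64.
No size-2 selection does better; minimum is 57.

57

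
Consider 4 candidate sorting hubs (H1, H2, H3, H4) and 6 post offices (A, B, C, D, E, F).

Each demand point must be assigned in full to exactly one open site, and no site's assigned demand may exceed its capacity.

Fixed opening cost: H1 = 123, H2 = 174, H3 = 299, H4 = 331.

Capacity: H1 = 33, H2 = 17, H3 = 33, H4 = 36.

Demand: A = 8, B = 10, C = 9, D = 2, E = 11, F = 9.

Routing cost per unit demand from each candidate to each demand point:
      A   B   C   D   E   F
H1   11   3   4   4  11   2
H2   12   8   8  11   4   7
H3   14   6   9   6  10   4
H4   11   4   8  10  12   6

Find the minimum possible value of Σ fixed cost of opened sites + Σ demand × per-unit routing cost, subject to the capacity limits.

642

Open {H1, H2}; cheapest assignment that respects the capacities:
  H1 (cap 33, load 32): B, D, E, F — cost 10×3 + 2×4 + 11×11 + 9×2 = 177
  H2 (cap 17, load 17): A, C — cost 8×12 + 9×8 = 168
  Shipping 345, fixed 297 → total 642.
  Any other capacity-feasible assignment to {H1, H2} ships for at least 345.
Compare {H1, H3}: its best feasible assignment gives total 730.
Compare {H1, H4}: its best feasible assignment gives total 765.
Every other set of open sites that can feasibly serve all demand totals ≥ 730 even under its best assignment. Minimum: 642.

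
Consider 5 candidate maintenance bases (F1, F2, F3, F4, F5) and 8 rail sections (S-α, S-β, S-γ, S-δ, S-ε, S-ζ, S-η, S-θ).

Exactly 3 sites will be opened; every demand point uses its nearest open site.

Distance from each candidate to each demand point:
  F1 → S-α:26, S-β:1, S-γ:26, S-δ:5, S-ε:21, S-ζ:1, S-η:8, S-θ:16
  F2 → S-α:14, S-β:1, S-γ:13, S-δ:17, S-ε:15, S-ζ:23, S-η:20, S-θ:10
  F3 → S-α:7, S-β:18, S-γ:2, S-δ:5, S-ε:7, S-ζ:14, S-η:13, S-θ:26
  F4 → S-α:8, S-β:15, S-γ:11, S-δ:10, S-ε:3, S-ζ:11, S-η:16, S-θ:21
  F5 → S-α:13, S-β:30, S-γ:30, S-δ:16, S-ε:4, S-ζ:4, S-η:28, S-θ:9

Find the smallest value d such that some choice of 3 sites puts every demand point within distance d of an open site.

9

Open {F1, F3, F5}.
  Farthest demand point is S-θ at distance 9 (to F5); all others are ≤ 9.
With {F1, F2, F3} the worst case is 10.
With {F1, F2, F4} the worst case is 11.
No size-3 selection achieves below 9.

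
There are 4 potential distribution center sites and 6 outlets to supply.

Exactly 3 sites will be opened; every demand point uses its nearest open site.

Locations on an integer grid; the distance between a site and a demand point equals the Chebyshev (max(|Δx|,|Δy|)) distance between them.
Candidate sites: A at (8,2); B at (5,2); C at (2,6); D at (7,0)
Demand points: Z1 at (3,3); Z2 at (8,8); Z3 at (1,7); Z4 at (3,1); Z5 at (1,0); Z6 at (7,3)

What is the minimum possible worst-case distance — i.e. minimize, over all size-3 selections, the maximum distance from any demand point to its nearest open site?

Open {A, B, C}.
  Farthest demand point is Z2 at distance 6 (to A); all others are ≤ 6.
With {A, B, D} the worst case is 6.
With {A, C, D} the worst case is 6.
No size-3 selection achieves below 6.

6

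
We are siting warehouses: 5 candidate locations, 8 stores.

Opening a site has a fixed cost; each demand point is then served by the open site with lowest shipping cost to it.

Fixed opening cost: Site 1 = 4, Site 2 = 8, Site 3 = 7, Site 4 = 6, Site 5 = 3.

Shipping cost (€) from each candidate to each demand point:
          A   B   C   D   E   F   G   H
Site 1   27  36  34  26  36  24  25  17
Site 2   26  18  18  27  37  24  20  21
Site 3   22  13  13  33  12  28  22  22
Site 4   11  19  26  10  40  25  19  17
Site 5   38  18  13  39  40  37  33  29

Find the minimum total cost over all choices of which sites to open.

133

Open {Site 3, Site 4}: assign each demand point to its cheapest open site.
  A→Site 4 11, B→Site 3 13, C→Site 3 13, D→Site 4 10, E→Site 3 12, F→Site 4 25, G→Site 4 19, H→Site 4 17
  shipping cost 120, fixed 13 → total 133.
Compare {Site 1, Site 3, Site 4}: shipping cost 119 + fixed 17 = 136.
Compare {Site 3, Site 4, Site 5}: shipping cost 120 + fixed 16 = 136.
Compare {Site 1, Site 3, Site 4, Site 5}: shipping cost 119 + fixed 20 = 139.
All other subsets cost ≥ 136. Minimum total cost: 133.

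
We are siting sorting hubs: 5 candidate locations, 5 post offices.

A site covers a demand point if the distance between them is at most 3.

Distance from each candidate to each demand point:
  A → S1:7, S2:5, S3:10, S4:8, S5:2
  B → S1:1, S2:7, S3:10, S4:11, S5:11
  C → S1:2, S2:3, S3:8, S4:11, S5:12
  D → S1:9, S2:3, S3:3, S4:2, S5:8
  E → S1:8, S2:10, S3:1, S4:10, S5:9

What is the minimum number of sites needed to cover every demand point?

3

Coverage sets (demand points within 3 of each site):
  A: {S5}
  B: {S1}
  C: {S1, S2}
  D: {S2, S3, S4}
  E: {S3}
No 2 sites suffice: every size-2 union leaves at least one demand point uncovered.
But {A, B, D} covers everything, so the minimum is 3.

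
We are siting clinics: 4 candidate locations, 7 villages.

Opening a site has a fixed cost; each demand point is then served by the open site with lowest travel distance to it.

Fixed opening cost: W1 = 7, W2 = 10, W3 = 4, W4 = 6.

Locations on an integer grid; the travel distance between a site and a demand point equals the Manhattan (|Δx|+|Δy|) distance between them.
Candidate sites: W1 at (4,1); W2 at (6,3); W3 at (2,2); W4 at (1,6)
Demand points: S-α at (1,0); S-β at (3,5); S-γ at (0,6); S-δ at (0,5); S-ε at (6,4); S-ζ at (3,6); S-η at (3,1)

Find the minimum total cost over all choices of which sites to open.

29

Open {W3, W4}: assign each demand point to its cheapest open site.
  S-α→W3 3, S-β→W4 3, S-γ→W4 1, S-δ→W4 2, S-ε→W3 6, S-ζ→W4 2, S-η→W3 2
  travel distance 19, fixed 10 → total 29.
Compare {W1, W4}: travel distance 18 + fixed 13 = 31.
Compare {W4}: travel distance 28 + fixed 6 = 34.
Compare {W1, W3, W4}: travel distance 17 + fixed 17 = 34.
All other subsets cost ≥ 31. Minimum total cost: 29.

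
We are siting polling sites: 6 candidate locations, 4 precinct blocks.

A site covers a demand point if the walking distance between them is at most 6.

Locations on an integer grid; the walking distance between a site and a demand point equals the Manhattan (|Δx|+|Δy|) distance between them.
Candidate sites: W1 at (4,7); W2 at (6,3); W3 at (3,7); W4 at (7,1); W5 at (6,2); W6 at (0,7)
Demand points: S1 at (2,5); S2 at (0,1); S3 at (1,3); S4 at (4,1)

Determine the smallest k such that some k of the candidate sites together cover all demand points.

2

Coverage sets (demand points within 6 of each site):
  W1: {S1, S4}
  W2: {S1, S3, S4}
  W3: {S1, S3}
  W4: {S4}
  W5: {S3, S4}
  W6: {S1, S2, S3}
No single site covers all 4 demand points.
But {W1, W6} covers everything, so the minimum is 2.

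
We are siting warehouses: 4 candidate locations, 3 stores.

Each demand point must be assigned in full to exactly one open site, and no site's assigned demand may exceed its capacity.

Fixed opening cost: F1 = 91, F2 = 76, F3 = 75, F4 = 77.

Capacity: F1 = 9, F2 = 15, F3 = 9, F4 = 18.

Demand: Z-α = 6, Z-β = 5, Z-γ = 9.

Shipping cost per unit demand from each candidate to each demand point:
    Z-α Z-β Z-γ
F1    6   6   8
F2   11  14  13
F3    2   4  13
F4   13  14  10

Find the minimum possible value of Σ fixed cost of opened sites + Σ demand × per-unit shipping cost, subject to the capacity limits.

Open {F3, F4}; cheapest assignment that respects the capacities:
  F3 (cap 9, load 6): Z-α — cost 6×2 = 12
  F4 (cap 18, load 14): Z-β, Z-γ — cost 5×14 + 9×10 = 160
  Shipping 172, fixed 152 → total 324.
  Any other capacity-feasible assignment to {F3, F4} ships for at least 172.
Compare {F2, F3}: its best feasible assignment gives total 350.
Compare {F1, F4}: its best feasible assignment gives total 364.
Every other set of open sites that can feasibly serve all demand totals ≥ 350 even under its best assignment. Minimum: 324.

324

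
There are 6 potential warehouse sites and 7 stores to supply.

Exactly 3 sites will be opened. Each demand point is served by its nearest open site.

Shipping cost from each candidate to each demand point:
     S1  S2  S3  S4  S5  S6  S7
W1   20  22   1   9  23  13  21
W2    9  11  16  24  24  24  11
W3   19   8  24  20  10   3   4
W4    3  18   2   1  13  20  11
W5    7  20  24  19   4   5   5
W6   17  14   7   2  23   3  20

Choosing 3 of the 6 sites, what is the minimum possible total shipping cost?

Open {W3, W4, W5}.
  S1→W4 3, S2→W3 8, S3→W4 2, S4→W4 1, S5→W5 4, S6→W3 3, S7→W3 4  ⇒ total 25.
Compare {W1, W3, W4}: total 30.
Compare {W2, W3, W4}: total 31.
No size-3 selection does better; minimum is 25.

25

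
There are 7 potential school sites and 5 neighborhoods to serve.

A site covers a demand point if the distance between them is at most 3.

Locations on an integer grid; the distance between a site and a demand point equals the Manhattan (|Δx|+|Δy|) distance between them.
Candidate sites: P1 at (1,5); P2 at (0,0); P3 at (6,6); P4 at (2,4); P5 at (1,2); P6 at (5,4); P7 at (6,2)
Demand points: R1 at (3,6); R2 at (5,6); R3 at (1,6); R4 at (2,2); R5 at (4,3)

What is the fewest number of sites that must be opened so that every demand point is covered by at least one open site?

2

Coverage sets (demand points within 3 of each site):
  P1: {R1, R3}
  P2: {}
  P3: {R1, R2}
  P4: {R1, R3, R4, R5}
  P5: {R4}
  P6: {R2, R5}
  P7: {R5}
No single site covers all 5 demand points.
But {P3, P4} covers everything, so the minimum is 2.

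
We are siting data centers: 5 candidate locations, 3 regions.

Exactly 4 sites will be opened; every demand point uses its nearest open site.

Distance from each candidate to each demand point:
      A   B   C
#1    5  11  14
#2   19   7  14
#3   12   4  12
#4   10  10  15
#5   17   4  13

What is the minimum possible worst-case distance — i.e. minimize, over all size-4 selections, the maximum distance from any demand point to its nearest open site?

12

Open {#1, #2, #3, #4}.
  Farthest demand point is C at distance 12 (to #3); all others are ≤ 12.
With {#1, #2, #3, #5} the worst case is 12.
With {#1, #3, #4, #5} the worst case is 12.
No size-4 selection achieves below 12.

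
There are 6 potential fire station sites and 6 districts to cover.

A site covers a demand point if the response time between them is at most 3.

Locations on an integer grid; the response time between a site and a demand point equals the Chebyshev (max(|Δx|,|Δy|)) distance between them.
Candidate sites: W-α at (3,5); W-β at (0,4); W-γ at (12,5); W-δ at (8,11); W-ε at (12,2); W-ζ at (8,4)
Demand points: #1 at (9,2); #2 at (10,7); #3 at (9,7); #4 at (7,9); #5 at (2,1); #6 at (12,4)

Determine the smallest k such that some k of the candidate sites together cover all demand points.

3

Coverage sets (demand points within 3 of each site):
  W-α: {}
  W-β: {#5}
  W-γ: {#1, #2, #3, #6}
  W-δ: {#4}
  W-ε: {#1, #6}
  W-ζ: {#1, #2, #3}
No 2 sites suffice: every size-2 union leaves at least one demand point uncovered.
But {W-β, W-γ, W-δ} covers everything, so the minimum is 3.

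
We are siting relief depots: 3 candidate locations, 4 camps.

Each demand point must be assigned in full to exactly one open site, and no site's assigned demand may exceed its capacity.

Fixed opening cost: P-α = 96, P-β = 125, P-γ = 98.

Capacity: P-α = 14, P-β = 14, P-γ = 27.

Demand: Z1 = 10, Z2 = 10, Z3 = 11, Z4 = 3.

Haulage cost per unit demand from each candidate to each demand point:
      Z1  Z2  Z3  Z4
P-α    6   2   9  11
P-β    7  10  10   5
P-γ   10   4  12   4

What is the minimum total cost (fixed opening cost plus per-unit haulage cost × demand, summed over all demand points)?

Open {P-α, P-γ}; cheapest assignment that respects the capacities:
  P-α (cap 14, load 10): Z1 — cost 10×6 = 60
  P-γ (cap 27, load 24): Z2, Z3, Z4 — cost 10×4 + 11×12 + 3×4 = 184
  Shipping 244, fixed 194 → total 438.
  Any other capacity-feasible assignment to {P-α, P-γ} ships for at least 244.
Compare {P-β, P-γ}: its best feasible assignment gives total 477.
Compare {P-α, P-β, P-γ}: its best feasible assignment gives total 540.
Every other set of open sites that can feasibly serve all demand totals ≥ 477 even under its best assignment. Minimum: 438.

438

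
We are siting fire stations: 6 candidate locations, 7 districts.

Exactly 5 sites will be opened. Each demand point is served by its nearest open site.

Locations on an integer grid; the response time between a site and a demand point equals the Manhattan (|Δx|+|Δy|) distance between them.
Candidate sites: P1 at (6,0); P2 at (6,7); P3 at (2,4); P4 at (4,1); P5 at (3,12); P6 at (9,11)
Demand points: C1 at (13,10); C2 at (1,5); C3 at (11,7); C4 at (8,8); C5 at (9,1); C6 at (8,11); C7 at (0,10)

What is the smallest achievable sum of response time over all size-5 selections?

25

Open {P1, P2, P3, P5, P6}.
  C1→P6 5, C2→P3 2, C3→P2 5, C4→P2 3, C5→P1 4, C6→P6 1, C7→P5 5  ⇒ total 25.
Compare {P2, P3, P4, P5, P6}: total 26.
Compare {P1, P3, P4, P5, P6}: total 27.
No size-5 selection does better; minimum is 25.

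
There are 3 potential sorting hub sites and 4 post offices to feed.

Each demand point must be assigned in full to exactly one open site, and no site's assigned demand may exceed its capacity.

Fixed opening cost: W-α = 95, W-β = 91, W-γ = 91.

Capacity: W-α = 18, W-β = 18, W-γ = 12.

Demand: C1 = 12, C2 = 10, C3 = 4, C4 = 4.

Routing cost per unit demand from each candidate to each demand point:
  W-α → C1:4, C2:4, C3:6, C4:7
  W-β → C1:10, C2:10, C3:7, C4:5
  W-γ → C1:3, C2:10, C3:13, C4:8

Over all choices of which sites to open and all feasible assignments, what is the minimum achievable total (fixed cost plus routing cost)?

314

Open {W-α, W-γ}; cheapest assignment that respects the capacities:
  W-α (cap 18, load 18): C2, C3, C4 — cost 10×4 + 4×6 + 4×7 = 92
  W-γ (cap 12, load 12): C1 — cost 12×3 = 36
  Shipping 128, fixed 186 → total 314.
  Any other capacity-feasible assignment to {W-α, W-γ} ships for at least 128.
Compare {W-β, W-γ}: its best feasible assignment gives total 366.
Compare {W-α, W-β}: its best feasible assignment gives total 378.
Every other set of open sites that can feasibly serve all demand totals ≥ 366 even under its best assignment. Minimum: 314.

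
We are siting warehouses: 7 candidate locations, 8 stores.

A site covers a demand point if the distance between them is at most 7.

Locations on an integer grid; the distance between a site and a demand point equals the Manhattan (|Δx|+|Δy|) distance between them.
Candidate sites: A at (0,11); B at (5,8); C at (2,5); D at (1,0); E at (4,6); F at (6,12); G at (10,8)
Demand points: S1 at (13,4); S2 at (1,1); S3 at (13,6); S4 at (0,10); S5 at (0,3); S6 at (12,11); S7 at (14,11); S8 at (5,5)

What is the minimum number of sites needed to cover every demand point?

2

Coverage sets (demand points within 7 of each site):
  A: {S4}
  B: {S4, S8}
  C: {S2, S4, S5, S8}
  D: {S2, S5}
  E: {S5, S8}
  F: {S6}
  G: {S1, S3, S6, S7}
No single site covers all 8 demand points.
But {C, G} covers everything, so the minimum is 2.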